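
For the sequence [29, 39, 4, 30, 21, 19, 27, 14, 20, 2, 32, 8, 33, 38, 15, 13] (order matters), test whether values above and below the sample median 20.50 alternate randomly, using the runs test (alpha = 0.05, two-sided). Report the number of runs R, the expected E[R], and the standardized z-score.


Step 1: Compute median = 20.50; label A = above, B = below.
Labels in order: AABAABABBBABAABB  (n_A = 8, n_B = 8)
Step 2: Count runs R = 10.
Step 3: Under H0 (random ordering), E[R] = 2*n_A*n_B/(n_A+n_B) + 1 = 2*8*8/16 + 1 = 9.0000.
        Var[R] = 2*n_A*n_B*(2*n_A*n_B - n_A - n_B) / ((n_A+n_B)^2 * (n_A+n_B-1)) = 14336/3840 = 3.7333.
        SD[R] = 1.9322.
Step 4: Continuity-corrected z = (R - 0.5 - E[R]) / SD[R] = (10 - 0.5 - 9.0000) / 1.9322 = 0.2588.
Step 5: Two-sided p-value via normal approximation = 2*(1 - Phi(|z|)) = 0.795809.
Step 6: alpha = 0.05. fail to reject H0.

R = 10, z = 0.2588, p = 0.795809, fail to reject H0.


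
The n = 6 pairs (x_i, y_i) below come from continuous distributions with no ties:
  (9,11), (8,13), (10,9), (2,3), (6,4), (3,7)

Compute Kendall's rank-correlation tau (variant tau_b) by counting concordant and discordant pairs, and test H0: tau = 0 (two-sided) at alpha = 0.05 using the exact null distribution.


Step 1: Enumerate the 15 unordered pairs (i,j) with i<j and classify each by sign(x_j-x_i) * sign(y_j-y_i).
  (1,2):dx=-1,dy=+2->D; (1,3):dx=+1,dy=-2->D; (1,4):dx=-7,dy=-8->C; (1,5):dx=-3,dy=-7->C
  (1,6):dx=-6,dy=-4->C; (2,3):dx=+2,dy=-4->D; (2,4):dx=-6,dy=-10->C; (2,5):dx=-2,dy=-9->C
  (2,6):dx=-5,dy=-6->C; (3,4):dx=-8,dy=-6->C; (3,5):dx=-4,dy=-5->C; (3,6):dx=-7,dy=-2->C
  (4,5):dx=+4,dy=+1->C; (4,6):dx=+1,dy=+4->C; (5,6):dx=-3,dy=+3->D
Step 2: C = 11, D = 4, total pairs = 15.
Step 3: tau = (C - D)/(n(n-1)/2) = (11 - 4)/15 = 0.466667.
Step 4: Exact two-sided p-value (enumerate n! = 720 permutations of y under H0): p = 0.272222.
Step 5: alpha = 0.05. fail to reject H0.

tau_b = 0.4667 (C=11, D=4), p = 0.272222, fail to reject H0.


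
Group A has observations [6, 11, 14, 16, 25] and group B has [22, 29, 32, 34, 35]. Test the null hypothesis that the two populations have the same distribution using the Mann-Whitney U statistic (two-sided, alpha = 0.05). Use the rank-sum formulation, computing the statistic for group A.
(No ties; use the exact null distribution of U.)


Step 1: Combine and sort all 10 observations; assign midranks.
sorted (value, group): (6,X), (11,X), (14,X), (16,X), (22,Y), (25,X), (29,Y), (32,Y), (34,Y), (35,Y)
ranks: 6->1, 11->2, 14->3, 16->4, 22->5, 25->6, 29->7, 32->8, 34->9, 35->10
Step 2: Rank sum for X: R1 = 1 + 2 + 3 + 4 + 6 = 16.
Step 3: U_X = R1 - n1(n1+1)/2 = 16 - 5*6/2 = 16 - 15 = 1.
       U_Y = n1*n2 - U_X = 25 - 1 = 24.
Step 4: No ties, so the exact null distribution of U (based on enumerating the C(10,5) = 252 equally likely rank assignments) gives the two-sided p-value.
Step 5: p-value = 0.015873; compare to alpha = 0.05. reject H0.

U_X = 1, p = 0.015873, reject H0 at alpha = 0.05.


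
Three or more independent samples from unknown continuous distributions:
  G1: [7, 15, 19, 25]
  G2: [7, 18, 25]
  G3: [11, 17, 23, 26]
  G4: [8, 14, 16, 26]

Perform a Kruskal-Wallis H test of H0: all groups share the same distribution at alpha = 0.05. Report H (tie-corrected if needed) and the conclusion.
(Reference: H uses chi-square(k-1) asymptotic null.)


Step 1: Combine all N = 15 observations and assign midranks.
sorted (value, group, rank): (7,G1,1.5), (7,G2,1.5), (8,G4,3), (11,G3,4), (14,G4,5), (15,G1,6), (16,G4,7), (17,G3,8), (18,G2,9), (19,G1,10), (23,G3,11), (25,G1,12.5), (25,G2,12.5), (26,G3,14.5), (26,G4,14.5)
Step 2: Sum ranks within each group.
R_1 = 30 (n_1 = 4)
R_2 = 23 (n_2 = 3)
R_3 = 37.5 (n_3 = 4)
R_4 = 29.5 (n_4 = 4)
Step 3: H = 12/(N(N+1)) * sum(R_i^2/n_i) - 3(N+1)
     = 12/(15*16) * (30^2/4 + 23^2/3 + 37.5^2/4 + 29.5^2/4) - 3*16
     = 0.050000 * 970.458 - 48
     = 0.522917.
Step 4: Ties present; correction factor C = 1 - 18/(15^3 - 15) = 0.994643. Corrected H = 0.522917 / 0.994643 = 0.525733.
Step 5: Under H0, H ~ chi^2(3); p-value = 0.913203.
Step 6: alpha = 0.05. fail to reject H0.

H = 0.5257, df = 3, p = 0.913203, fail to reject H0.


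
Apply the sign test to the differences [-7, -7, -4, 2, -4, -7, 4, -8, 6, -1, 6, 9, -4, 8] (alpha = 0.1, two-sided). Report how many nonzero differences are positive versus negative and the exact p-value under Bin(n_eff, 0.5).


Step 1: Discard zero differences. Original n = 14; n_eff = number of nonzero differences = 14.
Nonzero differences (with sign): -7, -7, -4, +2, -4, -7, +4, -8, +6, -1, +6, +9, -4, +8
Step 2: Count signs: positive = 6, negative = 8.
Step 3: Under H0: P(positive) = 0.5, so the number of positives S ~ Bin(14, 0.5).
Step 4: Two-sided exact p-value = sum of Bin(14,0.5) probabilities at or below the observed probability = 0.790527.
Step 5: alpha = 0.1. fail to reject H0.

n_eff = 14, pos = 6, neg = 8, p = 0.790527, fail to reject H0.


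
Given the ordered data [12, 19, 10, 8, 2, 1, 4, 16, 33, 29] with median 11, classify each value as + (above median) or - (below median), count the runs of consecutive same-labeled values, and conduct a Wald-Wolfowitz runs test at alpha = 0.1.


Step 1: Compute median = 11; label A = above, B = below.
Labels in order: AABBBBBAAA  (n_A = 5, n_B = 5)
Step 2: Count runs R = 3.
Step 3: Under H0 (random ordering), E[R] = 2*n_A*n_B/(n_A+n_B) + 1 = 2*5*5/10 + 1 = 6.0000.
        Var[R] = 2*n_A*n_B*(2*n_A*n_B - n_A - n_B) / ((n_A+n_B)^2 * (n_A+n_B-1)) = 2000/900 = 2.2222.
        SD[R] = 1.4907.
Step 4: Continuity-corrected z = (R + 0.5 - E[R]) / SD[R] = (3 + 0.5 - 6.0000) / 1.4907 = -1.6771.
Step 5: Two-sided p-value via normal approximation = 2*(1 - Phi(|z|)) = 0.093533.
Step 6: alpha = 0.1. reject H0.

R = 3, z = -1.6771, p = 0.093533, reject H0.


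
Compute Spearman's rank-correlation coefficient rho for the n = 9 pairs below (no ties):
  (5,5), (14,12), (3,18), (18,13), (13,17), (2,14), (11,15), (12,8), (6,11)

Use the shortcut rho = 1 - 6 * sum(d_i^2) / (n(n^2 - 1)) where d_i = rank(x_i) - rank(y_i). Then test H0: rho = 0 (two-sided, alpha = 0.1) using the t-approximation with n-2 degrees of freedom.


Step 1: Rank x and y separately (midranks; no ties here).
rank(x): 5->3, 14->8, 3->2, 18->9, 13->7, 2->1, 11->5, 12->6, 6->4
rank(y): 5->1, 12->4, 18->9, 13->5, 17->8, 14->6, 15->7, 8->2, 11->3
Step 2: d_i = R_x(i) - R_y(i); compute d_i^2.
  (3-1)^2=4, (8-4)^2=16, (2-9)^2=49, (9-5)^2=16, (7-8)^2=1, (1-6)^2=25, (5-7)^2=4, (6-2)^2=16, (4-3)^2=1
sum(d^2) = 132.
Step 3: rho = 1 - 6*132 / (9*(9^2 - 1)) = 1 - 792/720 = -0.100000.
Step 4: Under H0, t = rho * sqrt((n-2)/(1-rho^2)) = -0.2659 ~ t(7).
Step 5: Two-sided p-value from the t-distribution with 7 df = 0.797972.
Step 6: alpha = 0.1. fail to reject H0.

rho = -0.1000, p = 0.797972, fail to reject H0 at alpha = 0.1.


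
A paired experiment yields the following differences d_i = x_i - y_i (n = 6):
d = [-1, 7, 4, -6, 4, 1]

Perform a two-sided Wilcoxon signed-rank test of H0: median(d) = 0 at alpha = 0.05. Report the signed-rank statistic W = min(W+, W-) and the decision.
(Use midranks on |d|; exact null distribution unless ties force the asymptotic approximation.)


Step 1: Drop any zero differences (none here) and take |d_i|.
|d| = [1, 7, 4, 6, 4, 1]
Step 2: Midrank |d_i| (ties get averaged ranks).
ranks: |1|->1.5, |7|->6, |4|->3.5, |6|->5, |4|->3.5, |1|->1.5
Step 3: Attach original signs; sum ranks with positive sign and with negative sign.
W+ = 6 + 3.5 + 3.5 + 1.5 = 14.5
W- = 1.5 + 5 = 6.5
(Check: W+ + W- = 21 should equal n(n+1)/2 = 21.)
Step 4: Test statistic W = min(W+, W-) = 6.5.
Step 5: Ties in |d|, so use the tie-corrected normal approximation.
        E[W] = n(n+1)/4 = 6*7/4 = 10.5.
        Tie groups: |d|=1 (t=2), |d|=4 (t=2); sum(t^3 - t) = 12.
        Var[W] = n(n+1)(2n+1)/24 - sum(t^3-t)/48 = 546/24 - 12/48 = 22.5.
        z = (W - E[W]) / sqrt(Var[W]) = (6.5 - 10.5) / 4.7434 = -0.8433.
        Two-sided p = 2*Phi(z) = 0.399075.
Step 6: alpha = 0.05. fail to reject H0.

W+ = 14.5, W- = 6.5, W = min = 6.5, p = 0.399075, fail to reject H0.


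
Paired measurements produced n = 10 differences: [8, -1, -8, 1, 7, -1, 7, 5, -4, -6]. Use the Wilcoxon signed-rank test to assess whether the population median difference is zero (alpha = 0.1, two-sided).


Step 1: Drop any zero differences (none here) and take |d_i|.
|d| = [8, 1, 8, 1, 7, 1, 7, 5, 4, 6]
Step 2: Midrank |d_i| (ties get averaged ranks).
ranks: |8|->9.5, |1|->2, |8|->9.5, |1|->2, |7|->7.5, |1|->2, |7|->7.5, |5|->5, |4|->4, |6|->6
Step 3: Attach original signs; sum ranks with positive sign and with negative sign.
W+ = 9.5 + 2 + 7.5 + 7.5 + 5 = 31.5
W- = 2 + 9.5 + 2 + 4 + 6 = 23.5
(Check: W+ + W- = 55 should equal n(n+1)/2 = 55.)
Step 4: Test statistic W = min(W+, W-) = 23.5.
Step 5: Ties in |d|, so use the tie-corrected normal approximation.
        E[W] = n(n+1)/4 = 10*11/4 = 27.5.
        Tie groups: |d|=1 (t=3), |d|=7 (t=2), |d|=8 (t=2); sum(t^3 - t) = 36.
        Var[W] = n(n+1)(2n+1)/24 - sum(t^3-t)/48 = 2310/24 - 36/48 = 95.5.
        z = (W - E[W]) / sqrt(Var[W]) = (23.5 - 27.5) / 9.7724 = -0.4093.
        Two-sided p = 2*Phi(z) = 0.682308.
Step 6: alpha = 0.1. fail to reject H0.

W+ = 31.5, W- = 23.5, W = min = 23.5, p = 0.682308, fail to reject H0.


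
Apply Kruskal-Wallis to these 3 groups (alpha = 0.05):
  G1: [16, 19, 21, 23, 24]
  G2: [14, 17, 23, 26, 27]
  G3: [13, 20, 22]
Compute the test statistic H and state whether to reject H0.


Step 1: Combine all N = 13 observations and assign midranks.
sorted (value, group, rank): (13,G3,1), (14,G2,2), (16,G1,3), (17,G2,4), (19,G1,5), (20,G3,6), (21,G1,7), (22,G3,8), (23,G1,9.5), (23,G2,9.5), (24,G1,11), (26,G2,12), (27,G2,13)
Step 2: Sum ranks within each group.
R_1 = 35.5 (n_1 = 5)
R_2 = 40.5 (n_2 = 5)
R_3 = 15 (n_3 = 3)
Step 3: H = 12/(N(N+1)) * sum(R_i^2/n_i) - 3(N+1)
     = 12/(13*14) * (35.5^2/5 + 40.5^2/5 + 15^2/3) - 3*14
     = 0.065934 * 655.1 - 42
     = 1.193407.
Step 4: Ties present; correction factor C = 1 - 6/(13^3 - 13) = 0.997253. Corrected H = 1.193407 / 0.997253 = 1.196694.
Step 5: Under H0, H ~ chi^2(2); p-value = 0.549720.
Step 6: alpha = 0.05. fail to reject H0.

H = 1.1967, df = 2, p = 0.549720, fail to reject H0.


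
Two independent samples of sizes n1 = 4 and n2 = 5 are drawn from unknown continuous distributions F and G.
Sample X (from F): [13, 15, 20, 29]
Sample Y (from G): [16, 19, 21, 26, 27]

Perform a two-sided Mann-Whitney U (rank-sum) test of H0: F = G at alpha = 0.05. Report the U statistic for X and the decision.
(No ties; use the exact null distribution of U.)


Step 1: Combine and sort all 9 observations; assign midranks.
sorted (value, group): (13,X), (15,X), (16,Y), (19,Y), (20,X), (21,Y), (26,Y), (27,Y), (29,X)
ranks: 13->1, 15->2, 16->3, 19->4, 20->5, 21->6, 26->7, 27->8, 29->9
Step 2: Rank sum for X: R1 = 1 + 2 + 5 + 9 = 17.
Step 3: U_X = R1 - n1(n1+1)/2 = 17 - 4*5/2 = 17 - 10 = 7.
       U_Y = n1*n2 - U_X = 20 - 7 = 13.
Step 4: No ties, so the exact null distribution of U (based on enumerating the C(9,4) = 126 equally likely rank assignments) gives the two-sided p-value.
Step 5: p-value = 0.555556; compare to alpha = 0.05. fail to reject H0.

U_X = 7, p = 0.555556, fail to reject H0 at alpha = 0.05.


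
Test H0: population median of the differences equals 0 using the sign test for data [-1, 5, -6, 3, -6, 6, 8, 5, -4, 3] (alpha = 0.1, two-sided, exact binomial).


Step 1: Discard zero differences. Original n = 10; n_eff = number of nonzero differences = 10.
Nonzero differences (with sign): -1, +5, -6, +3, -6, +6, +8, +5, -4, +3
Step 2: Count signs: positive = 6, negative = 4.
Step 3: Under H0: P(positive) = 0.5, so the number of positives S ~ Bin(10, 0.5).
Step 4: Two-sided exact p-value = sum of Bin(10,0.5) probabilities at or below the observed probability = 0.753906.
Step 5: alpha = 0.1. fail to reject H0.

n_eff = 10, pos = 6, neg = 4, p = 0.753906, fail to reject H0.


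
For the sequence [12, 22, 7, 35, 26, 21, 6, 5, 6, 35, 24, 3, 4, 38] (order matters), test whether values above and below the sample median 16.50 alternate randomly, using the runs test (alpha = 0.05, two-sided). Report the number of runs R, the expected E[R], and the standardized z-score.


Step 1: Compute median = 16.50; label A = above, B = below.
Labels in order: BABAAABBBAABBA  (n_A = 7, n_B = 7)
Step 2: Count runs R = 8.
Step 3: Under H0 (random ordering), E[R] = 2*n_A*n_B/(n_A+n_B) + 1 = 2*7*7/14 + 1 = 8.0000.
        Var[R] = 2*n_A*n_B*(2*n_A*n_B - n_A - n_B) / ((n_A+n_B)^2 * (n_A+n_B-1)) = 8232/2548 = 3.2308.
        SD[R] = 1.7974.
Step 4: R = E[R], so z = 0 with no continuity correction.
Step 5: Two-sided p-value via normal approximation = 2*(1 - Phi(|z|)) = 1.000000.
Step 6: alpha = 0.05. fail to reject H0.

R = 8, z = 0.0000, p = 1.000000, fail to reject H0.


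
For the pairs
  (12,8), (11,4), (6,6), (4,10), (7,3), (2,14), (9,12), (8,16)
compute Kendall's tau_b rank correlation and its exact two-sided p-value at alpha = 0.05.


Step 1: Enumerate the 28 unordered pairs (i,j) with i<j and classify each by sign(x_j-x_i) * sign(y_j-y_i).
  (1,2):dx=-1,dy=-4->C; (1,3):dx=-6,dy=-2->C; (1,4):dx=-8,dy=+2->D; (1,5):dx=-5,dy=-5->C
  (1,6):dx=-10,dy=+6->D; (1,7):dx=-3,dy=+4->D; (1,8):dx=-4,dy=+8->D; (2,3):dx=-5,dy=+2->D
  (2,4):dx=-7,dy=+6->D; (2,5):dx=-4,dy=-1->C; (2,6):dx=-9,dy=+10->D; (2,7):dx=-2,dy=+8->D
  (2,8):dx=-3,dy=+12->D; (3,4):dx=-2,dy=+4->D; (3,5):dx=+1,dy=-3->D; (3,6):dx=-4,dy=+8->D
  (3,7):dx=+3,dy=+6->C; (3,8):dx=+2,dy=+10->C; (4,5):dx=+3,dy=-7->D; (4,6):dx=-2,dy=+4->D
  (4,7):dx=+5,dy=+2->C; (4,8):dx=+4,dy=+6->C; (5,6):dx=-5,dy=+11->D; (5,7):dx=+2,dy=+9->C
  (5,8):dx=+1,dy=+13->C; (6,7):dx=+7,dy=-2->D; (6,8):dx=+6,dy=+2->C; (7,8):dx=-1,dy=+4->D
Step 2: C = 11, D = 17, total pairs = 28.
Step 3: tau = (C - D)/(n(n-1)/2) = (11 - 17)/28 = -0.214286.
Step 4: Exact two-sided p-value (enumerate n! = 40320 permutations of y under H0): p = 0.548413.
Step 5: alpha = 0.05. fail to reject H0.

tau_b = -0.2143 (C=11, D=17), p = 0.548413, fail to reject H0.


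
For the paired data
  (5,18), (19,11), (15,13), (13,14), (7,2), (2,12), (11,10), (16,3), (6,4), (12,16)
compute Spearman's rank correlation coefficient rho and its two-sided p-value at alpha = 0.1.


Step 1: Rank x and y separately (midranks; no ties here).
rank(x): 5->2, 19->10, 15->8, 13->7, 7->4, 2->1, 11->5, 16->9, 6->3, 12->6
rank(y): 18->10, 11->5, 13->7, 14->8, 2->1, 12->6, 10->4, 3->2, 4->3, 16->9
Step 2: d_i = R_x(i) - R_y(i); compute d_i^2.
  (2-10)^2=64, (10-5)^2=25, (8-7)^2=1, (7-8)^2=1, (4-1)^2=9, (1-6)^2=25, (5-4)^2=1, (9-2)^2=49, (3-3)^2=0, (6-9)^2=9
sum(d^2) = 184.
Step 3: rho = 1 - 6*184 / (10*(10^2 - 1)) = 1 - 1104/990 = -0.115152.
Step 4: Under H0, t = rho * sqrt((n-2)/(1-rho^2)) = -0.3279 ~ t(8).
Step 5: Two-sided p-value from the t-distribution with 8 df = 0.751420.
Step 6: alpha = 0.1. fail to reject H0.

rho = -0.1152, p = 0.751420, fail to reject H0 at alpha = 0.1.


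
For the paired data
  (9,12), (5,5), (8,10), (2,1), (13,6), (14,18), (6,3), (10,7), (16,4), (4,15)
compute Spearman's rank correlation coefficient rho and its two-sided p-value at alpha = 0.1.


Step 1: Rank x and y separately (midranks; no ties here).
rank(x): 9->6, 5->3, 8->5, 2->1, 13->8, 14->9, 6->4, 10->7, 16->10, 4->2
rank(y): 12->8, 5->4, 10->7, 1->1, 6->5, 18->10, 3->2, 7->6, 4->3, 15->9
Step 2: d_i = R_x(i) - R_y(i); compute d_i^2.
  (6-8)^2=4, (3-4)^2=1, (5-7)^2=4, (1-1)^2=0, (8-5)^2=9, (9-10)^2=1, (4-2)^2=4, (7-6)^2=1, (10-3)^2=49, (2-9)^2=49
sum(d^2) = 122.
Step 3: rho = 1 - 6*122 / (10*(10^2 - 1)) = 1 - 732/990 = 0.260606.
Step 4: Under H0, t = rho * sqrt((n-2)/(1-rho^2)) = 0.7635 ~ t(8).
Step 5: Two-sided p-value from the t-distribution with 8 df = 0.467089.
Step 6: alpha = 0.1. fail to reject H0.

rho = 0.2606, p = 0.467089, fail to reject H0 at alpha = 0.1.


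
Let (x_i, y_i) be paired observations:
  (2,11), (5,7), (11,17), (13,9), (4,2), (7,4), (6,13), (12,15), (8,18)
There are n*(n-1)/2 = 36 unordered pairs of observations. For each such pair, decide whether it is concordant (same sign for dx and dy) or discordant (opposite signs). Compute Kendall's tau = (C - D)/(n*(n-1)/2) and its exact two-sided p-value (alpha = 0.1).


Step 1: Enumerate the 36 unordered pairs (i,j) with i<j and classify each by sign(x_j-x_i) * sign(y_j-y_i).
  (1,2):dx=+3,dy=-4->D; (1,3):dx=+9,dy=+6->C; (1,4):dx=+11,dy=-2->D; (1,5):dx=+2,dy=-9->D
  (1,6):dx=+5,dy=-7->D; (1,7):dx=+4,dy=+2->C; (1,8):dx=+10,dy=+4->C; (1,9):dx=+6,dy=+7->C
  (2,3):dx=+6,dy=+10->C; (2,4):dx=+8,dy=+2->C; (2,5):dx=-1,dy=-5->C; (2,6):dx=+2,dy=-3->D
  (2,7):dx=+1,dy=+6->C; (2,8):dx=+7,dy=+8->C; (2,9):dx=+3,dy=+11->C; (3,4):dx=+2,dy=-8->D
  (3,5):dx=-7,dy=-15->C; (3,6):dx=-4,dy=-13->C; (3,7):dx=-5,dy=-4->C; (3,8):dx=+1,dy=-2->D
  (3,9):dx=-3,dy=+1->D; (4,5):dx=-9,dy=-7->C; (4,6):dx=-6,dy=-5->C; (4,7):dx=-7,dy=+4->D
  (4,8):dx=-1,dy=+6->D; (4,9):dx=-5,dy=+9->D; (5,6):dx=+3,dy=+2->C; (5,7):dx=+2,dy=+11->C
  (5,8):dx=+8,dy=+13->C; (5,9):dx=+4,dy=+16->C; (6,7):dx=-1,dy=+9->D; (6,8):dx=+5,dy=+11->C
  (6,9):dx=+1,dy=+14->C; (7,8):dx=+6,dy=+2->C; (7,9):dx=+2,dy=+5->C; (8,9):dx=-4,dy=+3->D
Step 2: C = 23, D = 13, total pairs = 36.
Step 3: tau = (C - D)/(n(n-1)/2) = (23 - 13)/36 = 0.277778.
Step 4: Exact two-sided p-value (enumerate n! = 362880 permutations of y under H0): p = 0.358488.
Step 5: alpha = 0.1. fail to reject H0.

tau_b = 0.2778 (C=23, D=13), p = 0.358488, fail to reject H0.


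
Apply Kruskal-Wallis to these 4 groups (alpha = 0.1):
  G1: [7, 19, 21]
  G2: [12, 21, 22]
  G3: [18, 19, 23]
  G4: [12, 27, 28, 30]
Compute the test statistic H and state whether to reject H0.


Step 1: Combine all N = 13 observations and assign midranks.
sorted (value, group, rank): (7,G1,1), (12,G2,2.5), (12,G4,2.5), (18,G3,4), (19,G1,5.5), (19,G3,5.5), (21,G1,7.5), (21,G2,7.5), (22,G2,9), (23,G3,10), (27,G4,11), (28,G4,12), (30,G4,13)
Step 2: Sum ranks within each group.
R_1 = 14 (n_1 = 3)
R_2 = 19 (n_2 = 3)
R_3 = 19.5 (n_3 = 3)
R_4 = 38.5 (n_4 = 4)
Step 3: H = 12/(N(N+1)) * sum(R_i^2/n_i) - 3(N+1)
     = 12/(13*14) * (14^2/3 + 19^2/3 + 19.5^2/3 + 38.5^2/4) - 3*14
     = 0.065934 * 682.979 - 42
     = 3.031593.
Step 4: Ties present; correction factor C = 1 - 18/(13^3 - 13) = 0.991758. Corrected H = 3.031593 / 0.991758 = 3.056787.
Step 5: Under H0, H ~ chi^2(3); p-value = 0.382952.
Step 6: alpha = 0.1. fail to reject H0.

H = 3.0568, df = 3, p = 0.382952, fail to reject H0.


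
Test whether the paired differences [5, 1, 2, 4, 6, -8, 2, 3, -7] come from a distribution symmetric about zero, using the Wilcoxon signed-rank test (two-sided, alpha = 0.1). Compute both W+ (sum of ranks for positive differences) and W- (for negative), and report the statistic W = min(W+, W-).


Step 1: Drop any zero differences (none here) and take |d_i|.
|d| = [5, 1, 2, 4, 6, 8, 2, 3, 7]
Step 2: Midrank |d_i| (ties get averaged ranks).
ranks: |5|->6, |1|->1, |2|->2.5, |4|->5, |6|->7, |8|->9, |2|->2.5, |3|->4, |7|->8
Step 3: Attach original signs; sum ranks with positive sign and with negative sign.
W+ = 6 + 1 + 2.5 + 5 + 7 + 2.5 + 4 = 28
W- = 9 + 8 = 17
(Check: W+ + W- = 45 should equal n(n+1)/2 = 45.)
Step 4: Test statistic W = min(W+, W-) = 17.
Step 5: Ties in |d|, so use the tie-corrected normal approximation.
        E[W] = n(n+1)/4 = 9*10/4 = 22.5.
        Tie groups: |d|=2 (t=2); sum(t^3 - t) = 6.
        Var[W] = n(n+1)(2n+1)/24 - sum(t^3-t)/48 = 1710/24 - 6/48 = 71.125.
        z = (W - E[W]) / sqrt(Var[W]) = (17 - 22.5) / 8.4336 = -0.6522.
        Two-sided p = 2*Phi(z) = 0.514300.
Step 6: alpha = 0.1. fail to reject H0.

W+ = 28, W- = 17, W = min = 17, p = 0.514300, fail to reject H0.


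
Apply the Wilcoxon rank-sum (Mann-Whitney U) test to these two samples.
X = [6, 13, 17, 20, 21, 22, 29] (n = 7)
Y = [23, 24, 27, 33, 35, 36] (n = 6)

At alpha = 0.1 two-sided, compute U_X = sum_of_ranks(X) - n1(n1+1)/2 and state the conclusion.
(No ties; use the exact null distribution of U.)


Step 1: Combine and sort all 13 observations; assign midranks.
sorted (value, group): (6,X), (13,X), (17,X), (20,X), (21,X), (22,X), (23,Y), (24,Y), (27,Y), (29,X), (33,Y), (35,Y), (36,Y)
ranks: 6->1, 13->2, 17->3, 20->4, 21->5, 22->6, 23->7, 24->8, 27->9, 29->10, 33->11, 35->12, 36->13
Step 2: Rank sum for X: R1 = 1 + 2 + 3 + 4 + 5 + 6 + 10 = 31.
Step 3: U_X = R1 - n1(n1+1)/2 = 31 - 7*8/2 = 31 - 28 = 3.
       U_Y = n1*n2 - U_X = 42 - 3 = 39.
Step 4: No ties, so the exact null distribution of U (based on enumerating the C(13,7) = 1716 equally likely rank assignments) gives the two-sided p-value.
Step 5: p-value = 0.008159; compare to alpha = 0.1. reject H0.

U_X = 3, p = 0.008159, reject H0 at alpha = 0.1.


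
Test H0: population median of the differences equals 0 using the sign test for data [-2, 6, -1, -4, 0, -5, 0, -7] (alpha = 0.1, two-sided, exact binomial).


Step 1: Discard zero differences. Original n = 8; n_eff = number of nonzero differences = 6.
Nonzero differences (with sign): -2, +6, -1, -4, -5, -7
Step 2: Count signs: positive = 1, negative = 5.
Step 3: Under H0: P(positive) = 0.5, so the number of positives S ~ Bin(6, 0.5).
Step 4: Two-sided exact p-value = sum of Bin(6,0.5) probabilities at or below the observed probability = 0.218750.
Step 5: alpha = 0.1. fail to reject H0.

n_eff = 6, pos = 1, neg = 5, p = 0.218750, fail to reject H0.


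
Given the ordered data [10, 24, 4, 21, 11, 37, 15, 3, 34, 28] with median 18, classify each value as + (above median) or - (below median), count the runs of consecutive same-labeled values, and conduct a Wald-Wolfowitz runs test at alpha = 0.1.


Step 1: Compute median = 18; label A = above, B = below.
Labels in order: BABABABBAA  (n_A = 5, n_B = 5)
Step 2: Count runs R = 8.
Step 3: Under H0 (random ordering), E[R] = 2*n_A*n_B/(n_A+n_B) + 1 = 2*5*5/10 + 1 = 6.0000.
        Var[R] = 2*n_A*n_B*(2*n_A*n_B - n_A - n_B) / ((n_A+n_B)^2 * (n_A+n_B-1)) = 2000/900 = 2.2222.
        SD[R] = 1.4907.
Step 4: Continuity-corrected z = (R - 0.5 - E[R]) / SD[R] = (8 - 0.5 - 6.0000) / 1.4907 = 1.0062.
Step 5: Two-sided p-value via normal approximation = 2*(1 - Phi(|z|)) = 0.314305.
Step 6: alpha = 0.1. fail to reject H0.

R = 8, z = 1.0062, p = 0.314305, fail to reject H0.


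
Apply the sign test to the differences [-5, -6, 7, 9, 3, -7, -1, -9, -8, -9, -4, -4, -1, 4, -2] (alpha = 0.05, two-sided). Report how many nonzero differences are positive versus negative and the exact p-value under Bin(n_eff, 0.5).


Step 1: Discard zero differences. Original n = 15; n_eff = number of nonzero differences = 15.
Nonzero differences (with sign): -5, -6, +7, +9, +3, -7, -1, -9, -8, -9, -4, -4, -1, +4, -2
Step 2: Count signs: positive = 4, negative = 11.
Step 3: Under H0: P(positive) = 0.5, so the number of positives S ~ Bin(15, 0.5).
Step 4: Two-sided exact p-value = sum of Bin(15,0.5) probabilities at or below the observed probability = 0.118469.
Step 5: alpha = 0.05. fail to reject H0.

n_eff = 15, pos = 4, neg = 11, p = 0.118469, fail to reject H0.


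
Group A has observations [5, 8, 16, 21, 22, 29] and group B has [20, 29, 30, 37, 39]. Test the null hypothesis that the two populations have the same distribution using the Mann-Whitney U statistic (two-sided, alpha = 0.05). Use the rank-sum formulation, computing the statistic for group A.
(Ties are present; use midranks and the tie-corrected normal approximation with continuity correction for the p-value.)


Step 1: Combine and sort all 11 observations; assign midranks.
sorted (value, group): (5,X), (8,X), (16,X), (20,Y), (21,X), (22,X), (29,X), (29,Y), (30,Y), (37,Y), (39,Y)
ranks: 5->1, 8->2, 16->3, 20->4, 21->5, 22->6, 29->7.5, 29->7.5, 30->9, 37->10, 39->11
Step 2: Rank sum for X: R1 = 1 + 2 + 3 + 5 + 6 + 7.5 = 24.5.
Step 3: U_X = R1 - n1(n1+1)/2 = 24.5 - 6*7/2 = 24.5 - 21 = 3.5.
       U_Y = n1*n2 - U_X = 30 - 3.5 = 26.5.
Step 4: Ties are present, so use the tie-corrected normal approximation (with continuity correction) for the p-value.
Step 5: p-value = 0.044126; compare to alpha = 0.05. reject H0.

U_X = 3.5, p = 0.044126, reject H0 at alpha = 0.05.


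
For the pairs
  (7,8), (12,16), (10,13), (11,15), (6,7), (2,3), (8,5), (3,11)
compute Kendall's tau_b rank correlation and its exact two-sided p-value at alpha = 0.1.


Step 1: Enumerate the 28 unordered pairs (i,j) with i<j and classify each by sign(x_j-x_i) * sign(y_j-y_i).
  (1,2):dx=+5,dy=+8->C; (1,3):dx=+3,dy=+5->C; (1,4):dx=+4,dy=+7->C; (1,5):dx=-1,dy=-1->C
  (1,6):dx=-5,dy=-5->C; (1,7):dx=+1,dy=-3->D; (1,8):dx=-4,dy=+3->D; (2,3):dx=-2,dy=-3->C
  (2,4):dx=-1,dy=-1->C; (2,5):dx=-6,dy=-9->C; (2,6):dx=-10,dy=-13->C; (2,7):dx=-4,dy=-11->C
  (2,8):dx=-9,dy=-5->C; (3,4):dx=+1,dy=+2->C; (3,5):dx=-4,dy=-6->C; (3,6):dx=-8,dy=-10->C
  (3,7):dx=-2,dy=-8->C; (3,8):dx=-7,dy=-2->C; (4,5):dx=-5,dy=-8->C; (4,6):dx=-9,dy=-12->C
  (4,7):dx=-3,dy=-10->C; (4,8):dx=-8,dy=-4->C; (5,6):dx=-4,dy=-4->C; (5,7):dx=+2,dy=-2->D
  (5,8):dx=-3,dy=+4->D; (6,7):dx=+6,dy=+2->C; (6,8):dx=+1,dy=+8->C; (7,8):dx=-5,dy=+6->D
Step 2: C = 23, D = 5, total pairs = 28.
Step 3: tau = (C - D)/(n(n-1)/2) = (23 - 5)/28 = 0.642857.
Step 4: Exact two-sided p-value (enumerate n! = 40320 permutations of y under H0): p = 0.031151.
Step 5: alpha = 0.1. reject H0.

tau_b = 0.6429 (C=23, D=5), p = 0.031151, reject H0.


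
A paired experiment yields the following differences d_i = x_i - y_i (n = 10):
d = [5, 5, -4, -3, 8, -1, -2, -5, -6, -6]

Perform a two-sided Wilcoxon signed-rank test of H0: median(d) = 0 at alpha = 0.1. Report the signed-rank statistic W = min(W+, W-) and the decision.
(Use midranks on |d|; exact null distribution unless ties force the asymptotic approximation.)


Step 1: Drop any zero differences (none here) and take |d_i|.
|d| = [5, 5, 4, 3, 8, 1, 2, 5, 6, 6]
Step 2: Midrank |d_i| (ties get averaged ranks).
ranks: |5|->6, |5|->6, |4|->4, |3|->3, |8|->10, |1|->1, |2|->2, |5|->6, |6|->8.5, |6|->8.5
Step 3: Attach original signs; sum ranks with positive sign and with negative sign.
W+ = 6 + 6 + 10 = 22
W- = 4 + 3 + 1 + 2 + 6 + 8.5 + 8.5 = 33
(Check: W+ + W- = 55 should equal n(n+1)/2 = 55.)
Step 4: Test statistic W = min(W+, W-) = 22.
Step 5: Ties in |d|, so use the tie-corrected normal approximation.
        E[W] = n(n+1)/4 = 10*11/4 = 27.5.
        Tie groups: |d|=5 (t=3), |d|=6 (t=2); sum(t^3 - t) = 30.
        Var[W] = n(n+1)(2n+1)/24 - sum(t^3-t)/48 = 2310/24 - 30/48 = 95.625.
        z = (W - E[W]) / sqrt(Var[W]) = (22 - 27.5) / 9.7788 = -0.5624.
        Two-sided p = 2*Phi(z) = 0.573816.
Step 6: alpha = 0.1. fail to reject H0.

W+ = 22, W- = 33, W = min = 22, p = 0.573816, fail to reject H0.


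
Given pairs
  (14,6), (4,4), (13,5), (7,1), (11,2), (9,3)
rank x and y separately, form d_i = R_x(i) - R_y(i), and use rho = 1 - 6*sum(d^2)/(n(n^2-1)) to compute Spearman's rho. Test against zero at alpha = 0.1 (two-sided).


Step 1: Rank x and y separately (midranks; no ties here).
rank(x): 14->6, 4->1, 13->5, 7->2, 11->4, 9->3
rank(y): 6->6, 4->4, 5->5, 1->1, 2->2, 3->3
Step 2: d_i = R_x(i) - R_y(i); compute d_i^2.
  (6-6)^2=0, (1-4)^2=9, (5-5)^2=0, (2-1)^2=1, (4-2)^2=4, (3-3)^2=0
sum(d^2) = 14.
Step 3: rho = 1 - 6*14 / (6*(6^2 - 1)) = 1 - 84/210 = 0.600000.
Step 4: Under H0, t = rho * sqrt((n-2)/(1-rho^2)) = 1.5000 ~ t(4).
Step 5: Two-sided p-value from the t-distribution with 4 df = 0.208000.
Step 6: alpha = 0.1. fail to reject H0.

rho = 0.6000, p = 0.208000, fail to reject H0 at alpha = 0.1.


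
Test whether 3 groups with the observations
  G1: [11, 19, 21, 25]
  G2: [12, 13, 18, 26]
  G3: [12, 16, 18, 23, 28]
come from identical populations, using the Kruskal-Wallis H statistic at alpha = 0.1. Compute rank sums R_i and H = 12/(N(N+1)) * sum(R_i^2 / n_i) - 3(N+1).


Step 1: Combine all N = 13 observations and assign midranks.
sorted (value, group, rank): (11,G1,1), (12,G2,2.5), (12,G3,2.5), (13,G2,4), (16,G3,5), (18,G2,6.5), (18,G3,6.5), (19,G1,8), (21,G1,9), (23,G3,10), (25,G1,11), (26,G2,12), (28,G3,13)
Step 2: Sum ranks within each group.
R_1 = 29 (n_1 = 4)
R_2 = 25 (n_2 = 4)
R_3 = 37 (n_3 = 5)
Step 3: H = 12/(N(N+1)) * sum(R_i^2/n_i) - 3(N+1)
     = 12/(13*14) * (29^2/4 + 25^2/4 + 37^2/5) - 3*14
     = 0.065934 * 640.3 - 42
     = 0.217582.
Step 4: Ties present; correction factor C = 1 - 12/(13^3 - 13) = 0.994505. Corrected H = 0.217582 / 0.994505 = 0.218785.
Step 5: Under H0, H ~ chi^2(2); p-value = 0.896379.
Step 6: alpha = 0.1. fail to reject H0.

H = 0.2188, df = 2, p = 0.896379, fail to reject H0.


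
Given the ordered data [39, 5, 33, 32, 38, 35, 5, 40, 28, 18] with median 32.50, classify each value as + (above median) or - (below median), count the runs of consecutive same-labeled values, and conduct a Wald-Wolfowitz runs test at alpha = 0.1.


Step 1: Compute median = 32.50; label A = above, B = below.
Labels in order: ABABAABABB  (n_A = 5, n_B = 5)
Step 2: Count runs R = 8.
Step 3: Under H0 (random ordering), E[R] = 2*n_A*n_B/(n_A+n_B) + 1 = 2*5*5/10 + 1 = 6.0000.
        Var[R] = 2*n_A*n_B*(2*n_A*n_B - n_A - n_B) / ((n_A+n_B)^2 * (n_A+n_B-1)) = 2000/900 = 2.2222.
        SD[R] = 1.4907.
Step 4: Continuity-corrected z = (R - 0.5 - E[R]) / SD[R] = (8 - 0.5 - 6.0000) / 1.4907 = 1.0062.
Step 5: Two-sided p-value via normal approximation = 2*(1 - Phi(|z|)) = 0.314305.
Step 6: alpha = 0.1. fail to reject H0.

R = 8, z = 1.0062, p = 0.314305, fail to reject H0.


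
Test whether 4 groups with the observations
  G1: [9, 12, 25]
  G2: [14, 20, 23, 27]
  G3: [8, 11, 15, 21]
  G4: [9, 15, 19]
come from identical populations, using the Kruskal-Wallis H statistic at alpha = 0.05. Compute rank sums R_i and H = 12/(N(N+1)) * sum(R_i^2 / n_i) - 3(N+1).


Step 1: Combine all N = 14 observations and assign midranks.
sorted (value, group, rank): (8,G3,1), (9,G1,2.5), (9,G4,2.5), (11,G3,4), (12,G1,5), (14,G2,6), (15,G3,7.5), (15,G4,7.5), (19,G4,9), (20,G2,10), (21,G3,11), (23,G2,12), (25,G1,13), (27,G2,14)
Step 2: Sum ranks within each group.
R_1 = 20.5 (n_1 = 3)
R_2 = 42 (n_2 = 4)
R_3 = 23.5 (n_3 = 4)
R_4 = 19 (n_4 = 3)
Step 3: H = 12/(N(N+1)) * sum(R_i^2/n_i) - 3(N+1)
     = 12/(14*15) * (20.5^2/3 + 42^2/4 + 23.5^2/4 + 19^2/3) - 3*15
     = 0.057143 * 839.479 - 45
     = 2.970238.
Step 4: Ties present; correction factor C = 1 - 12/(14^3 - 14) = 0.995604. Corrected H = 2.970238 / 0.995604 = 2.983352.
Step 5: Under H0, H ~ chi^2(3); p-value = 0.394199.
Step 6: alpha = 0.05. fail to reject H0.

H = 2.9834, df = 3, p = 0.394199, fail to reject H0.


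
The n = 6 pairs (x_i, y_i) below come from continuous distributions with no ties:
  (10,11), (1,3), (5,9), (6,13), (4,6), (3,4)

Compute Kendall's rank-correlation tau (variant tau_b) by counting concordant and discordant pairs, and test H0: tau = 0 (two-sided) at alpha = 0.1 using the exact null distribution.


Step 1: Enumerate the 15 unordered pairs (i,j) with i<j and classify each by sign(x_j-x_i) * sign(y_j-y_i).
  (1,2):dx=-9,dy=-8->C; (1,3):dx=-5,dy=-2->C; (1,4):dx=-4,dy=+2->D; (1,5):dx=-6,dy=-5->C
  (1,6):dx=-7,dy=-7->C; (2,3):dx=+4,dy=+6->C; (2,4):dx=+5,dy=+10->C; (2,5):dx=+3,dy=+3->C
  (2,6):dx=+2,dy=+1->C; (3,4):dx=+1,dy=+4->C; (3,5):dx=-1,dy=-3->C; (3,6):dx=-2,dy=-5->C
  (4,5):dx=-2,dy=-7->C; (4,6):dx=-3,dy=-9->C; (5,6):dx=-1,dy=-2->C
Step 2: C = 14, D = 1, total pairs = 15.
Step 3: tau = (C - D)/(n(n-1)/2) = (14 - 1)/15 = 0.866667.
Step 4: Exact two-sided p-value (enumerate n! = 720 permutations of y under H0): p = 0.016667.
Step 5: alpha = 0.1. reject H0.

tau_b = 0.8667 (C=14, D=1), p = 0.016667, reject H0.


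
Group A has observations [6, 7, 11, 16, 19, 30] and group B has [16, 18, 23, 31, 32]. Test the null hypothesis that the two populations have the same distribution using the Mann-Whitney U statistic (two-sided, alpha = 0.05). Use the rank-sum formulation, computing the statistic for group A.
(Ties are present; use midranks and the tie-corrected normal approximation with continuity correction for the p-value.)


Step 1: Combine and sort all 11 observations; assign midranks.
sorted (value, group): (6,X), (7,X), (11,X), (16,X), (16,Y), (18,Y), (19,X), (23,Y), (30,X), (31,Y), (32,Y)
ranks: 6->1, 7->2, 11->3, 16->4.5, 16->4.5, 18->6, 19->7, 23->8, 30->9, 31->10, 32->11
Step 2: Rank sum for X: R1 = 1 + 2 + 3 + 4.5 + 7 + 9 = 26.5.
Step 3: U_X = R1 - n1(n1+1)/2 = 26.5 - 6*7/2 = 26.5 - 21 = 5.5.
       U_Y = n1*n2 - U_X = 30 - 5.5 = 24.5.
Step 4: Ties are present, so use the tie-corrected normal approximation (with continuity correction) for the p-value.
Step 5: p-value = 0.099576; compare to alpha = 0.05. fail to reject H0.

U_X = 5.5, p = 0.099576, fail to reject H0 at alpha = 0.05.


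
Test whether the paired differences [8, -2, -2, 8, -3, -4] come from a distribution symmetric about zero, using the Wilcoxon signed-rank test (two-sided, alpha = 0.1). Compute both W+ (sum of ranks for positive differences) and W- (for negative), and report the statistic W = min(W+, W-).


Step 1: Drop any zero differences (none here) and take |d_i|.
|d| = [8, 2, 2, 8, 3, 4]
Step 2: Midrank |d_i| (ties get averaged ranks).
ranks: |8|->5.5, |2|->1.5, |2|->1.5, |8|->5.5, |3|->3, |4|->4
Step 3: Attach original signs; sum ranks with positive sign and with negative sign.
W+ = 5.5 + 5.5 = 11
W- = 1.5 + 1.5 + 3 + 4 = 10
(Check: W+ + W- = 21 should equal n(n+1)/2 = 21.)
Step 4: Test statistic W = min(W+, W-) = 10.
Step 5: Ties in |d|, so use the tie-corrected normal approximation.
        E[W] = n(n+1)/4 = 6*7/4 = 10.5.
        Tie groups: |d|=2 (t=2), |d|=8 (t=2); sum(t^3 - t) = 12.
        Var[W] = n(n+1)(2n+1)/24 - sum(t^3-t)/48 = 546/24 - 12/48 = 22.5.
        z = (W - E[W]) / sqrt(Var[W]) = (10 - 10.5) / 4.7434 = -0.1054.
        Two-sided p = 2*Phi(z) = 0.916051.
Step 6: alpha = 0.1. fail to reject H0.

W+ = 11, W- = 10, W = min = 10, p = 0.916051, fail to reject H0.


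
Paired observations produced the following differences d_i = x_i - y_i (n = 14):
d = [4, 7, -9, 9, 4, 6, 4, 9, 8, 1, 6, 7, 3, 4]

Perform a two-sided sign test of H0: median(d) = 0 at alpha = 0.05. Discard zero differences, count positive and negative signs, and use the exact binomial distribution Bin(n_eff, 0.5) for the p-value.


Step 1: Discard zero differences. Original n = 14; n_eff = number of nonzero differences = 14.
Nonzero differences (with sign): +4, +7, -9, +9, +4, +6, +4, +9, +8, +1, +6, +7, +3, +4
Step 2: Count signs: positive = 13, negative = 1.
Step 3: Under H0: P(positive) = 0.5, so the number of positives S ~ Bin(14, 0.5).
Step 4: Two-sided exact p-value = sum of Bin(14,0.5) probabilities at or below the observed probability = 0.001831.
Step 5: alpha = 0.05. reject H0.

n_eff = 14, pos = 13, neg = 1, p = 0.001831, reject H0.


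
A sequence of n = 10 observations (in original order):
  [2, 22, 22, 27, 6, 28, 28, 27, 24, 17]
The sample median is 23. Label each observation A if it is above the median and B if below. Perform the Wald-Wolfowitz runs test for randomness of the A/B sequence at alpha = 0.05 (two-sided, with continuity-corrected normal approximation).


Step 1: Compute median = 23; label A = above, B = below.
Labels in order: BBBABAAAAB  (n_A = 5, n_B = 5)
Step 2: Count runs R = 5.
Step 3: Under H0 (random ordering), E[R] = 2*n_A*n_B/(n_A+n_B) + 1 = 2*5*5/10 + 1 = 6.0000.
        Var[R] = 2*n_A*n_B*(2*n_A*n_B - n_A - n_B) / ((n_A+n_B)^2 * (n_A+n_B-1)) = 2000/900 = 2.2222.
        SD[R] = 1.4907.
Step 4: Continuity-corrected z = (R + 0.5 - E[R]) / SD[R] = (5 + 0.5 - 6.0000) / 1.4907 = -0.3354.
Step 5: Two-sided p-value via normal approximation = 2*(1 - Phi(|z|)) = 0.737316.
Step 6: alpha = 0.05. fail to reject H0.

R = 5, z = -0.3354, p = 0.737316, fail to reject H0.


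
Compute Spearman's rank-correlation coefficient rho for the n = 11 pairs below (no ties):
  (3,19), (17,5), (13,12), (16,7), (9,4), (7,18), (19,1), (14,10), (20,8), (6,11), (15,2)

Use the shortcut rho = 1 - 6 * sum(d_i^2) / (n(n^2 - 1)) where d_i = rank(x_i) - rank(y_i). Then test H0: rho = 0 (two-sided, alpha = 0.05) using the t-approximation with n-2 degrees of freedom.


Step 1: Rank x and y separately (midranks; no ties here).
rank(x): 3->1, 17->9, 13->5, 16->8, 9->4, 7->3, 19->10, 14->6, 20->11, 6->2, 15->7
rank(y): 19->11, 5->4, 12->9, 7->5, 4->3, 18->10, 1->1, 10->7, 8->6, 11->8, 2->2
Step 2: d_i = R_x(i) - R_y(i); compute d_i^2.
  (1-11)^2=100, (9-4)^2=25, (5-9)^2=16, (8-5)^2=9, (4-3)^2=1, (3-10)^2=49, (10-1)^2=81, (6-7)^2=1, (11-6)^2=25, (2-8)^2=36, (7-2)^2=25
sum(d^2) = 368.
Step 3: rho = 1 - 6*368 / (11*(11^2 - 1)) = 1 - 2208/1320 = -0.672727.
Step 4: Under H0, t = rho * sqrt((n-2)/(1-rho^2)) = -2.7277 ~ t(9).
Step 5: Two-sided p-value from the t-distribution with 9 df = 0.023313.
Step 6: alpha = 0.05. reject H0.

rho = -0.6727, p = 0.023313, reject H0 at alpha = 0.05.


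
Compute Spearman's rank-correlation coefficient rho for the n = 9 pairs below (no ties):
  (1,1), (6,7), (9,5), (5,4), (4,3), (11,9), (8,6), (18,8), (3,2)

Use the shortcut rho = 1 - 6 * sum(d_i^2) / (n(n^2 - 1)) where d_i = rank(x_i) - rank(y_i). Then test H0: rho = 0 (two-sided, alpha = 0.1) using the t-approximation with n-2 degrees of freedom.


Step 1: Rank x and y separately (midranks; no ties here).
rank(x): 1->1, 6->5, 9->7, 5->4, 4->3, 11->8, 8->6, 18->9, 3->2
rank(y): 1->1, 7->7, 5->5, 4->4, 3->3, 9->9, 6->6, 8->8, 2->2
Step 2: d_i = R_x(i) - R_y(i); compute d_i^2.
  (1-1)^2=0, (5-7)^2=4, (7-5)^2=4, (4-4)^2=0, (3-3)^2=0, (8-9)^2=1, (6-6)^2=0, (9-8)^2=1, (2-2)^2=0
sum(d^2) = 10.
Step 3: rho = 1 - 6*10 / (9*(9^2 - 1)) = 1 - 60/720 = 0.916667.
Step 4: Under H0, t = rho * sqrt((n-2)/(1-rho^2)) = 6.0685 ~ t(7).
Step 5: Two-sided p-value from the t-distribution with 7 df = 0.000507.
Step 6: alpha = 0.1. reject H0.

rho = 0.9167, p = 0.000507, reject H0 at alpha = 0.1.


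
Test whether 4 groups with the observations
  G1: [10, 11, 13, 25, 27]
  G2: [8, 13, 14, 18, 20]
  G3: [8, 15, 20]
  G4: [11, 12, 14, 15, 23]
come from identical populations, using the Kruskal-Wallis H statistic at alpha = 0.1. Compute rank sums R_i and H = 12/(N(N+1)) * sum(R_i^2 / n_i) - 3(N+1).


Step 1: Combine all N = 18 observations and assign midranks.
sorted (value, group, rank): (8,G2,1.5), (8,G3,1.5), (10,G1,3), (11,G1,4.5), (11,G4,4.5), (12,G4,6), (13,G1,7.5), (13,G2,7.5), (14,G2,9.5), (14,G4,9.5), (15,G3,11.5), (15,G4,11.5), (18,G2,13), (20,G2,14.5), (20,G3,14.5), (23,G4,16), (25,G1,17), (27,G1,18)
Step 2: Sum ranks within each group.
R_1 = 50 (n_1 = 5)
R_2 = 46 (n_2 = 5)
R_3 = 27.5 (n_3 = 3)
R_4 = 47.5 (n_4 = 5)
Step 3: H = 12/(N(N+1)) * sum(R_i^2/n_i) - 3(N+1)
     = 12/(18*19) * (50^2/5 + 46^2/5 + 27.5^2/3 + 47.5^2/5) - 3*19
     = 0.035088 * 1626.53 - 57
     = 0.071345.
Step 4: Ties present; correction factor C = 1 - 36/(18^3 - 18) = 0.993808. Corrected H = 0.071345 / 0.993808 = 0.071790.
Step 5: Under H0, H ~ chi^2(3); p-value = 0.994993.
Step 6: alpha = 0.1. fail to reject H0.

H = 0.0718, df = 3, p = 0.994993, fail to reject H0.


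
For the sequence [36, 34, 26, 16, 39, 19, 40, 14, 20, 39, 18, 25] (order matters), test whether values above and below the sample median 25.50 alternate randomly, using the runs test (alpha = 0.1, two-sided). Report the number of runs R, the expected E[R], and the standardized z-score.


Step 1: Compute median = 25.50; label A = above, B = below.
Labels in order: AAABABABBABB  (n_A = 6, n_B = 6)
Step 2: Count runs R = 8.
Step 3: Under H0 (random ordering), E[R] = 2*n_A*n_B/(n_A+n_B) + 1 = 2*6*6/12 + 1 = 7.0000.
        Var[R] = 2*n_A*n_B*(2*n_A*n_B - n_A - n_B) / ((n_A+n_B)^2 * (n_A+n_B-1)) = 4320/1584 = 2.7273.
        SD[R] = 1.6514.
Step 4: Continuity-corrected z = (R - 0.5 - E[R]) / SD[R] = (8 - 0.5 - 7.0000) / 1.6514 = 0.3028.
Step 5: Two-sided p-value via normal approximation = 2*(1 - Phi(|z|)) = 0.762069.
Step 6: alpha = 0.1. fail to reject H0.

R = 8, z = 0.3028, p = 0.762069, fail to reject H0.


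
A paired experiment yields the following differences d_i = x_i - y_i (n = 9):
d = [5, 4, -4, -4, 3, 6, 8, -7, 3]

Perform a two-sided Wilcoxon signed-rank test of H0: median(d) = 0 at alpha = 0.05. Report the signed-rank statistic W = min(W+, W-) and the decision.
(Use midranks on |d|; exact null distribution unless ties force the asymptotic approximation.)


Step 1: Drop any zero differences (none here) and take |d_i|.
|d| = [5, 4, 4, 4, 3, 6, 8, 7, 3]
Step 2: Midrank |d_i| (ties get averaged ranks).
ranks: |5|->6, |4|->4, |4|->4, |4|->4, |3|->1.5, |6|->7, |8|->9, |7|->8, |3|->1.5
Step 3: Attach original signs; sum ranks with positive sign and with negative sign.
W+ = 6 + 4 + 1.5 + 7 + 9 + 1.5 = 29
W- = 4 + 4 + 8 = 16
(Check: W+ + W- = 45 should equal n(n+1)/2 = 45.)
Step 4: Test statistic W = min(W+, W-) = 16.
Step 5: Ties in |d|, so use the tie-corrected normal approximation.
        E[W] = n(n+1)/4 = 9*10/4 = 22.5.
        Tie groups: |d|=3 (t=2), |d|=4 (t=3); sum(t^3 - t) = 30.
        Var[W] = n(n+1)(2n+1)/24 - sum(t^3-t)/48 = 1710/24 - 30/48 = 70.625.
        z = (W - E[W]) / sqrt(Var[W]) = (16 - 22.5) / 8.4039 = -0.7735.
        Two-sided p = 2*Phi(z) = 0.439254.
Step 6: alpha = 0.05. fail to reject H0.

W+ = 29, W- = 16, W = min = 16, p = 0.439254, fail to reject H0.
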